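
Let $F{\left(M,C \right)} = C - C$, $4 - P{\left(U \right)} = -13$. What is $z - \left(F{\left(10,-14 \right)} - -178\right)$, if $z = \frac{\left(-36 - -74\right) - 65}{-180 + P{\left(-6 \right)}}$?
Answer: $- \frac{28987}{163} \approx -177.83$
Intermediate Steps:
$P{\left(U \right)} = 17$ ($P{\left(U \right)} = 4 - -13 = 4 + 13 = 17$)
$F{\left(M,C \right)} = 0$
$z = \frac{27}{163}$ ($z = \frac{\left(-36 - -74\right) - 65}{-180 + 17} = \frac{\left(-36 + 74\right) - 65}{-163} = \left(38 - 65\right) \left(- \frac{1}{163}\right) = \left(-27\right) \left(- \frac{1}{163}\right) = \frac{27}{163} \approx 0.16564$)
$z - \left(F{\left(10,-14 \right)} - -178\right) = \frac{27}{163} - \left(0 - -178\right) = \frac{27}{163} - \left(0 + 178\right) = \frac{27}{163} - 178 = - \frac{28987}{163}$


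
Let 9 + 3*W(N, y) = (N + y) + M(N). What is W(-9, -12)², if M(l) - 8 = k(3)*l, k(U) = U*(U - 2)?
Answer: 2401/9 ≈ 266.78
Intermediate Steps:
k(U) = U*(-2 + U)
M(l) = 8 + 3*l (M(l) = 8 + (3*(-2 + 3))*l = 8 + (3*1)*l = 8 + 3*l)
W(N, y) = -⅓ + y/3 + 4*N/3 (W(N, y) = -3 + ((N + y) + (8 + 3*N))/3 = -3 + (8 + y + 4*N)/3 = -3 + (8/3 + y/3 + 4*N/3) = -⅓ + y/3 + 4*N/3)
W(-9, -12)² = (-⅓ + (⅓)*(-12) + (4/3)*(-9))² = (-⅓ - 4 - 12)² = (-49/3)² = 2401/9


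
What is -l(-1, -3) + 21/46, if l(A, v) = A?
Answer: 67/46 ≈ 1.4565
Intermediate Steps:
-l(-1, -3) + 21/46 = -1*(-1) + 21/46 = 1 + 21*(1/46) = 1 + 21/46 = 67/46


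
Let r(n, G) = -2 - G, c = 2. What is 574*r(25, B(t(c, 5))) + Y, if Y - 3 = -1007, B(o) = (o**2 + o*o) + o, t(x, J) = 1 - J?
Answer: -18224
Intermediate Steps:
B(o) = o + 2*o**2 (B(o) = (o**2 + o**2) + o = 2*o**2 + o = o + 2*o**2)
Y = -1004 (Y = 3 - 1007 = -1004)
574*r(25, B(t(c, 5))) + Y = 574*(-2 - (1 - 1*5)*(1 + 2*(1 - 1*5))) - 1004 = 574*(-2 - (1 - 5)*(1 + 2*(1 - 5))) - 1004 = 574*(-2 - (-4)*(1 + 2*(-4))) - 1004 = 574*(-2 - (-4)*(1 - 8)) - 1004 = 574*(-2 - (-4)*(-7)) - 1004 = 574*(-2 - 1*28) - 1004 = 574*(-2 - 28) - 1004 = 574*(-30) - 1004 = -17220 - 1004 = -18224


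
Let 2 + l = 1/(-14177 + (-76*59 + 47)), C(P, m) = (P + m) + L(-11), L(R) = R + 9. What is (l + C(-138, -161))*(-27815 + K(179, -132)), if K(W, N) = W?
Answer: 77934114174/9307 ≈ 8.3737e+6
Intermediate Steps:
L(R) = 9 + R
C(P, m) = -2 + P + m (C(P, m) = (P + m) + (9 - 11) = (P + m) - 2 = -2 + P + m)
l = -37229/18614 (l = -2 + 1/(-14177 + (-76*59 + 47)) = -2 + 1/(-14177 + (-4484 + 47)) = -2 + 1/(-14177 - 4437) = -2 + 1/(-18614) = -2 - 1/18614 = -37229/18614 ≈ -2.0001)
(l + C(-138, -161))*(-27815 + K(179, -132)) = (-37229/18614 + (-2 - 138 - 161))*(-27815 + 179) = (-37229/18614 - 301)*(-27636) = -5640043/18614*(-27636) = 77934114174/9307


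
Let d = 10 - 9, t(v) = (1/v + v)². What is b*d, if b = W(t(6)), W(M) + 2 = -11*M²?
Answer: -20618363/1296 ≈ -15909.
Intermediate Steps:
t(v) = (v + 1/v)² (t(v) = (1/v + v)² = (v + 1/v)²)
W(M) = -2 - 11*M²
b = -20618363/1296 (b = -2 - 11*(1 + 6²)⁴/1296 = -2 - 11*(1 + 36)⁴/1296 = -2 - 11*((1/36)*37²)² = -2 - 11*((1/36)*1369)² = -2 - 11*(1369/36)² = -2 - 11*1874161/1296 = -2 - 20615771/1296 = -20618363/1296 ≈ -15909.)
d = 1
b*d = -20618363/1296*1 = -20618363/1296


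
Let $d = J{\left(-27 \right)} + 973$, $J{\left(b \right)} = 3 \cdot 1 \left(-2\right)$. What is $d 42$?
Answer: $40614$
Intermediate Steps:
$J{\left(b \right)} = -6$ ($J{\left(b \right)} = 3 \left(-2\right) = -6$)
$d = 967$ ($d = -6 + 973 = 967$)
$d 42 = 967 \cdot 42 = 40614$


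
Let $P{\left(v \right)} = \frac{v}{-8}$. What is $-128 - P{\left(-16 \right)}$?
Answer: $-130$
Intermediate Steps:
$P{\left(v \right)} = - \frac{v}{8}$ ($P{\left(v \right)} = v \left(- \frac{1}{8}\right) = - \frac{v}{8}$)
$-128 - P{\left(-16 \right)} = -128 - \left(- \frac{1}{8}\right) \left(-16\right) = -128 - 2 = -130$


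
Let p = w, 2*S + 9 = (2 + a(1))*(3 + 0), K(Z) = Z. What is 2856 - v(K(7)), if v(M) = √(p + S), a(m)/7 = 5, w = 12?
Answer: 2856 - 3*√7 ≈ 2848.1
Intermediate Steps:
a(m) = 35 (a(m) = 7*5 = 35)
S = 51 (S = -9/2 + ((2 + 35)*(3 + 0))/2 = -9/2 + (37*3)/2 = -9/2 + (½)*111 = -9/2 + 111/2 = 51)
p = 12
v(M) = 3*√7 (v(M) = √(12 + 51) = √63 = 3*√7)
2856 - v(K(7)) = 2856 - 3*√7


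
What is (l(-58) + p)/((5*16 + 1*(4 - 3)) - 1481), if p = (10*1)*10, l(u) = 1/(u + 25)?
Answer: -3299/46200 ≈ -0.071407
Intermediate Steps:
l(u) = 1/(25 + u)
p = 100 (p = 10*10 = 100)
(l(-58) + p)/((5*16 + 1*(4 - 3)) - 1481) = (1/(25 - 58) + 100)/((5*16 + 1*(4 - 3)) - 1481) = (1/(-33) + 100)/((80 + 1*1) - 1481) = (-1/33 + 100)/((80 + 1) - 1481) = 3299/(33*(81 - 1481)) = (3299/33)/(-1400) = (3299/33)*(-1/1400) = -3299/46200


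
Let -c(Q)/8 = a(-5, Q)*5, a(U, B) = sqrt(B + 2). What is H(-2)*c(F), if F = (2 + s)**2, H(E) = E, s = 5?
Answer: 80*sqrt(51) ≈ 571.31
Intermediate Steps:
a(U, B) = sqrt(2 + B)
F = 49 (F = (2 + 5)**2 = 7**2 = 49)
c(Q) = -40*sqrt(2 + Q) (c(Q) = -8*sqrt(2 + Q)*5 = -40*sqrt(2 + Q))
H(-2)*c(F) = -(-80)*sqrt(2 + 49) = -(-80)*sqrt(51) = 80*sqrt(51)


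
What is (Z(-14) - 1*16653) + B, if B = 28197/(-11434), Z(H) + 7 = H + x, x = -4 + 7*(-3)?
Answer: -190964563/11434 ≈ -16701.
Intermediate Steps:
x = -25 (x = -4 - 21 = -25)
Z(H) = -32 + H (Z(H) = -7 + (H - 25) = -7 + (-25 + H) = -32 + H)
B = -28197/11434 (B = 28197*(-1/11434) = -28197/11434 ≈ -2.4661)
(Z(-14) - 1*16653) + B = ((-32 - 14) - 1*16653) - 28197/11434 = (-46 - 16653) - 28197/11434 = -16699 - 28197/11434 = -190964563/11434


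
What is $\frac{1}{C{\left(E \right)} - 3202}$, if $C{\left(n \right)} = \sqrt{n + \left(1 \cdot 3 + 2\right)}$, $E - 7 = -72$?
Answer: $- \frac{1601}{5126432} - \frac{i \sqrt{15}}{5126432} \approx -0.0003123 - 7.5549 \cdot 10^{-7} i$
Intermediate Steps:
$E = -65$ ($E = 7 - 72 = -65$)
$C{\left(n \right)} = \sqrt{5 + n}$ ($C{\left(n \right)} = \sqrt{n + \left(3 + 2\right)} = \sqrt{n + 5} = \sqrt{5 + n}$)
$\frac{1}{C{\left(E \right)} - 3202} = \frac{1}{\sqrt{5 - 65} - 3202} = \frac{1}{\sqrt{-60} - 3202} = \frac{1}{2 i \sqrt{15} - 3202} = \frac{1}{-3202 + 2 i \sqrt{15}}$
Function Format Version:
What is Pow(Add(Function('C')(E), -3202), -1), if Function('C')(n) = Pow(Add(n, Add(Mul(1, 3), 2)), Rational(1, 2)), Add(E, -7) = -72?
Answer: Add(Rational(-1601, 5126432), Mul(Rational(-1, 5126432), I, Pow(15, Rational(1, 2)))) ≈ Add(-0.00031230, Mul(-7.5549e-7, I))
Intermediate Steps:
E = -65 (E = Add(7, -72) = -65)
Function('C')(n) = Pow(Add(5, n), Rational(1, 2)) (Function('C')(n) = Pow(Add(n, Add(3, 2)), Rational(1, 2)) = Pow(Add(n, 5), Rational(1, 2)) = Pow(Add(5, n), Rational(1, 2)))
Pow(Add(Function('C')(E), -3202), -1) = Pow(Add(Pow(Add(5, -65), Rational(1, 2)), -3202), -1) = Pow(Add(Pow(-60, Rational(1, 2)), -3202), -1) = Pow(Add(Mul(2, I, Pow(15, Rational(1, 2))), -3202), -1) = Pow(Add(-3202, Mul(2, I, Pow(15, Rational(1, 2)))), -1)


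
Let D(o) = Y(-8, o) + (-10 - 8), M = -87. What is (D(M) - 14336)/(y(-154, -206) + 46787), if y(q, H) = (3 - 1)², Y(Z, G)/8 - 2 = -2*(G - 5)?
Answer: -12866/46791 ≈ -0.27497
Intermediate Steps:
Y(Z, G) = 96 - 16*G (Y(Z, G) = 16 + 8*(-2*(G - 5)) = 16 + 8*(-2*(-5 + G)) = 16 + 8*(10 - 2*G) = 16 + (80 - 16*G) = 96 - 16*G)
y(q, H) = 4 (y(q, H) = 2² = 4)
D(o) = 78 - 16*o (D(o) = (96 - 16*o) + (-10 - 8) = (96 - 16*o) - 18 = 78 - 16*o)
(D(M) - 14336)/(y(-154, -206) + 46787) = ((78 - 16*(-87)) - 14336)/(4 + 46787) = ((78 + 1392) - 14336)/46791 = (1470 - 14336)*(1/46791) = -12866*1/46791 = -12866/46791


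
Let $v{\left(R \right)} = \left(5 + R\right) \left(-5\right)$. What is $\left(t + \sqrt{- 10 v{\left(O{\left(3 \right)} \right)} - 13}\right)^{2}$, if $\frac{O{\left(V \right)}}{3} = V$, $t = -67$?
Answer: $\left(67 - \sqrt{687}\right)^{2} \approx 1663.8$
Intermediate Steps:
$O{\left(V \right)} = 3 V$
$v{\left(R \right)} = -25 - 5 R$
$\left(t + \sqrt{- 10 v{\left(O{\left(3 \right)} \right)} - 13}\right)^{2} = \left(-67 + \sqrt{- 10 \left(-25 - 5 \cdot 3 \cdot 3\right) - 13}\right)^{2} = \left(-67 + \sqrt{- 10 \left(-25 - 45\right) - 13}\right)^{2} = \left(-67 + \sqrt{\left(-10\right) \left(-70\right) - 13}\right)^{2} = \left(-67 + \sqrt{700 - 13}\right)^{2} = \left(-67 + \sqrt{687}\right)^{2}$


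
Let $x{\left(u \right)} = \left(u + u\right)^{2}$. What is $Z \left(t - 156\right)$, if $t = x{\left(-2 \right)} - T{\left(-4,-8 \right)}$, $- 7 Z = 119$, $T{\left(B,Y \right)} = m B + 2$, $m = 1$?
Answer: $2346$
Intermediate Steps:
$T{\left(B,Y \right)} = 2 + B$ ($T{\left(B,Y \right)} = 1 B + 2 = B + 2 = 2 + B$)
$x{\left(u \right)} = 4 u^{2}$ ($x{\left(u \right)} = \left(2 u\right)^{2} = 4 u^{2}$)
$Z = -17$ ($Z = \left(- \frac{1}{7}\right) 119 = -17$)
$t = 18$ ($t = 4 \left(-2\right)^{2} - \left(2 - 4\right) = 4 \cdot 4 - -2 = 16 + 2 = 18$)
$Z \left(t - 156\right) = - 17 \left(18 - 156\right) = \left(-17\right) \left(-138\right) = 2346$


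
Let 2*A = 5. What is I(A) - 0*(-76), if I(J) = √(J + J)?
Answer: √5 ≈ 2.2361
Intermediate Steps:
A = 5/2 (A = (½)*5 = 5/2 ≈ 2.5000)
I(J) = √2*√J (I(J) = √(2*J) = √2*√J)
I(A) - 0*(-76) = √2*√(5/2) - 0*(-76) = √2*(√10/2) - 1*0 = √5 + 0 = √5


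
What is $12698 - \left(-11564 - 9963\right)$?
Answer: $34225$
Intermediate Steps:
$12698 - \left(-11564 - 9963\right) = 12698 - -21527 = 12698 + 21527 = 34225$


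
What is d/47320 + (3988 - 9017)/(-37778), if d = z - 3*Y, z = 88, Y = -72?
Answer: 2398623/17188990 ≈ 0.13954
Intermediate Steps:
d = 304 (d = 88 - 3*(-72) = 88 + 216 = 304)
d/47320 + (3988 - 9017)/(-37778) = 304/47320 + (3988 - 9017)/(-37778) = 304*(1/47320) - 5029*(-1/37778) = 38/5915 + 5029/37778 = 2398623/17188990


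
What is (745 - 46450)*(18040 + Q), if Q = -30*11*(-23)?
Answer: -1171419150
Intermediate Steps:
Q = 7590 (Q = -330*(-23) = 7590)
(745 - 46450)*(18040 + Q) = (745 - 46450)*(18040 + 7590) = -45705*25630 = -1171419150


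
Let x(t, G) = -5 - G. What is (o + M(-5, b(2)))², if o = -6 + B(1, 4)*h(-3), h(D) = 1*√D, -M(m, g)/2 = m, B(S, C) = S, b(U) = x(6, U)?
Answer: (4 + I*√3)² ≈ 13.0 + 13.856*I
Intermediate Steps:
b(U) = -5 - U
M(m, g) = -2*m
h(D) = √D
o = -6 + I*√3 (o = -6 + 1*√(-3) = -6 + 1*(I*√3) = -6 + I*√3 ≈ -6.0 + 1.732*I)
(o + M(-5, b(2)))² = ((-6 + I*√3) - 2*(-5))² = ((-6 + I*√3) + 10)² = (4 + I*√3)²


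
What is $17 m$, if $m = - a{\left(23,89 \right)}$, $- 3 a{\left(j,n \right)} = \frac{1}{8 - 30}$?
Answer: $- \frac{17}{66} \approx -0.25758$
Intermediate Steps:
$a{\left(j,n \right)} = \frac{1}{66}$ ($a{\left(j,n \right)} = - \frac{1}{3 \left(8 - 30\right)} = - \frac{1}{3 \left(-22\right)} = \left(- \frac{1}{3}\right) \left(- \frac{1}{22}\right) = \frac{1}{66}$)
$m = - \frac{1}{66}$ ($m = \left(-1\right) \frac{1}{66} = - \frac{1}{66} \approx -0.015152$)
$17 m = 17 \left(- \frac{1}{66}\right) = - \frac{17}{66}$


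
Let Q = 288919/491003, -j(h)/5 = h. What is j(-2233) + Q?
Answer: 5482337414/491003 ≈ 11166.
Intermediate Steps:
j(h) = -5*h
Q = 288919/491003 (Q = 288919*(1/491003) = 288919/491003 ≈ 0.58843)
j(-2233) + Q = -5*(-2233) + 288919/491003 = 11165 + 288919/491003 = 5482337414/491003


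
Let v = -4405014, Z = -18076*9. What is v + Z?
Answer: -4567698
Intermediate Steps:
Z = -162684
v + Z = -4405014 - 162684 = -4567698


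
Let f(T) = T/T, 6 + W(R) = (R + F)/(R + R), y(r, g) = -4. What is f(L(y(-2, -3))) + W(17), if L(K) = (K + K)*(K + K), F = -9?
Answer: -81/17 ≈ -4.7647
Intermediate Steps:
L(K) = 4*K**2 (L(K) = (2*K)*(2*K) = 4*K**2)
W(R) = -6 + (-9 + R)/(2*R) (W(R) = -6 + (R - 9)/(R + R) = -6 + (-9 + R)/((2*R)) = -6 + (-9 + R)*(1/(2*R)) = -6 + (-9 + R)/(2*R))
f(T) = 1
f(L(y(-2, -3))) + W(17) = 1 + (1/2)*(-9 - 11*17)/17 = 1 + (1/2)*(1/17)*(-9 - 187) = 1 + (1/2)*(1/17)*(-196) = 1 - 98/17 = -81/17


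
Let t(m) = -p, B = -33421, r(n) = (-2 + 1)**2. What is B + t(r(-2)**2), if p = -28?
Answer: -33393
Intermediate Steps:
r(n) = 1 (r(n) = (-1)**2 = 1)
t(m) = 28 (t(m) = -1*(-28) = 28)
B + t(r(-2)**2) = -33421 + 28 = -33393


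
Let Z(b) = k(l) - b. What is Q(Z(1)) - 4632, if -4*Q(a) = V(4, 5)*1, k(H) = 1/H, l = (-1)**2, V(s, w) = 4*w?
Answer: -4637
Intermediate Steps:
l = 1
Z(b) = 1 - b (Z(b) = 1/1 - b = 1 - b)
Q(a) = -5 (Q(a) = -4*5/4 = -5)
Q(Z(1)) - 4632 = -5 - 4632 = -4637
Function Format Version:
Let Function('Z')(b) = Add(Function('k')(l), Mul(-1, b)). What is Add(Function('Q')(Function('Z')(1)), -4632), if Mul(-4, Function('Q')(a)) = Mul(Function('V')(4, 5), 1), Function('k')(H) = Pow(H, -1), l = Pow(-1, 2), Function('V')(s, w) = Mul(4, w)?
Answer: -4637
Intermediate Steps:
l = 1
Function('Z')(b) = Add(1, Mul(-1, b)) (Function('Z')(b) = Add(Pow(1, -1), Mul(-1, b)) = Add(1, Mul(-1, b)))
Function('Q')(a) = -5 (Function('Q')(a) = Mul(Rational(-1, 4), Mul(Mul(4, 5), 1)) = Mul(Rational(-1, 4), Mul(20, 1)) = Mul(Rational(-1, 4), 20) = -5)
Add(Function('Q')(Function('Z')(1)), -4632) = Add(-5, -4632) = -4637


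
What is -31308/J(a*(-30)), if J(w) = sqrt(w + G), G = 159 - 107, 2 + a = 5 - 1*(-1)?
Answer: 15654*I*sqrt(17)/17 ≈ 3796.7*I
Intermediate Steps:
a = 4 (a = -2 + (5 - 1*(-1)) = -2 + (5 + 1) = -2 + 6 = 4)
G = 52
J(w) = sqrt(52 + w) (J(w) = sqrt(w + 52) = sqrt(52 + w))
-31308/J(a*(-30)) = -31308/sqrt(52 + 4*(-30)) = -31308/sqrt(52 - 120) = -31308*(-I*sqrt(17)/34) = -(-15654)*I*sqrt(17)/17 = 15654*I*sqrt(17)/17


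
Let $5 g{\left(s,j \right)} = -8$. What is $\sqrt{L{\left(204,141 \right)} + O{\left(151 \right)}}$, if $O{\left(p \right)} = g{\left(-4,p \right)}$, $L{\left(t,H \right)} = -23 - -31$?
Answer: $\frac{4 \sqrt{10}}{5} \approx 2.5298$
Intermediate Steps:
$L{\left(t,H \right)} = 8$ ($L{\left(t,H \right)} = -23 + 31 = 8$)
$g{\left(s,j \right)} = - \frac{8}{5}$ ($g{\left(s,j \right)} = \frac{1}{5} \left(-8\right) = - \frac{8}{5}$)
$O{\left(p \right)} = - \frac{8}{5}$
$\sqrt{L{\left(204,141 \right)} + O{\left(151 \right)}} = \sqrt{8 - \frac{8}{5}} = \sqrt{\frac{32}{5}} = \frac{4 \sqrt{10}}{5}$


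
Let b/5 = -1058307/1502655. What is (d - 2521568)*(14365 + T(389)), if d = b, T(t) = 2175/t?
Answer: -1412093815560198800/38968853 ≈ -3.6236e+10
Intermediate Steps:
b = -352769/100177 (b = 5*(-1058307/1502655) = 5*(-1058307*1/1502655) = 5*(-352769/500885) = -352769/100177 ≈ -3.5215)
d = -352769/100177 ≈ -3.5215
(d - 2521568)*(14365 + T(389)) = (-352769/100177 - 2521568)*(14365 + 2175/389) = -252603470305*(14365 + 2175*(1/389))/100177 = -252603470305*(14365 + 2175/389)/100177 = -252603470305/100177*5590160/389 = -1412093815560198800/38968853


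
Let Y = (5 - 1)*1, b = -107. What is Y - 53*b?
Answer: 5675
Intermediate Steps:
Y = 4 (Y = 4*1 = 4)
Y - 53*b = 4 - 53*(-107) = 4 + 5671 = 5675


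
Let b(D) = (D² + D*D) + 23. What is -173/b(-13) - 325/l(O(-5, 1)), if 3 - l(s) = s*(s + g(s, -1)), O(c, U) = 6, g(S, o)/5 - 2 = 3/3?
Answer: 96046/44403 ≈ 2.1631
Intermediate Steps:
g(S, o) = 15 (g(S, o) = 10 + 5*(3/3) = 10 + 5*(3*(⅓)) = 10 + 5*1 = 10 + 5 = 15)
b(D) = 23 + 2*D² (b(D) = (D² + D²) + 23 = 2*D² + 23 = 23 + 2*D²)
l(s) = 3 - s*(15 + s) (l(s) = 3 - s*(s + 15) = 3 - s*(15 + s))
-173/b(-13) - 325/l(O(-5, 1)) = -173/(23 + 2*(-13)²) - 325/(3 - 1*6² - 15*6) = -173/(23 + 2*169) - 325/(3 - 1*36 - 90) = -173/(23 + 338) - 325/(3 - 36 - 90) = -173/361 - 325/(-123) = -173*1/361 - 325*(-1/123) = -173/361 + 325/123 = 96046/44403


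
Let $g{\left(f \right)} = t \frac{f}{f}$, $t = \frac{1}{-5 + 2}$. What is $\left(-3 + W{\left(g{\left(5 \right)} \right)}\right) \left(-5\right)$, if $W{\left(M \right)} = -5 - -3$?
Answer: $25$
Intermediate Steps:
$t = - \frac{1}{3}$ ($t = \frac{1}{-3} = - \frac{1}{3} \approx -0.33333$)
$g{\left(f \right)} = - \frac{1}{3}$ ($g{\left(f \right)} = - \frac{f \frac{1}{f}}{3} = \left(- \frac{1}{3}\right) 1 = - \frac{1}{3}$)
$W{\left(M \right)} = -2$ ($W{\left(M \right)} = -5 + 3 = -2$)
$\left(-3 + W{\left(g{\left(5 \right)} \right)}\right) \left(-5\right) = \left(-3 - 2\right) \left(-5\right) = \left(-5\right) \left(-5\right) = 25$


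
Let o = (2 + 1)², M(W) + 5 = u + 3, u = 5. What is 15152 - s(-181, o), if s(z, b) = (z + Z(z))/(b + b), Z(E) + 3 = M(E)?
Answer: 272917/18 ≈ 15162.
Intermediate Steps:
M(W) = 3 (M(W) = -5 + (5 + 3) = -5 + 8 = 3)
Z(E) = 0 (Z(E) = -3 + 3 = 0)
o = 9 (o = 3² = 9)
s(z, b) = z/(2*b) (s(z, b) = (z + 0)/(b + b) = z/((2*b)) = z*(1/(2*b)) = z/(2*b))
15152 - s(-181, o) = 15152 - (-181)/(2*9) = 15152 - 1*(-181/18) = 15152 + 181/18 = 272917/18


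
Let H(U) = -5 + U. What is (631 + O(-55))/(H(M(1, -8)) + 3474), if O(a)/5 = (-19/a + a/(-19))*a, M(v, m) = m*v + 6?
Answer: -4941/65873 ≈ -0.075008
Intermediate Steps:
M(v, m) = 6 + m*v
O(a) = 5*a*(-19/a - a/19) (O(a) = 5*((-19/a + a/(-19))*a) = 5*((-19/a + a*(-1/19))*a) = 5*((-19/a - a/19)*a) = 5*(a*(-19/a - a/19)) = 5*a*(-19/a - a/19))
(631 + O(-55))/(H(M(1, -8)) + 3474) = (631 + (-95 - 5/19*(-55)²))/((-5 + (6 - 8*1)) + 3474) = (631 + (-95 - 5/19*3025))/((-5 + (6 - 8)) + 3474) = (631 + (-95 - 15125/19))/((-5 - 2) + 3474) = (631 - 16930/19)/(-7 + 3474) = -4941/19/3467 = -4941/19*1/3467 = -4941/65873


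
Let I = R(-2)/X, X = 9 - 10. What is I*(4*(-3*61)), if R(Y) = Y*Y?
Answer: 2928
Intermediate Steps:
R(Y) = Y²
X = -1
I = -4 (I = (-2)²/(-1) = 4*(-1) = -4)
I*(4*(-3*61)) = -16*(-3*61) = -16*(-183) = -4*(-732) = 2928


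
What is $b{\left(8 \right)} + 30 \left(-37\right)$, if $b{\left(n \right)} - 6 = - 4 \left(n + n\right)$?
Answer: $-1168$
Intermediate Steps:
$b{\left(n \right)} = 6 - 8 n$ ($b{\left(n \right)} = 6 - 4 \left(n + n\right) = 6 - 4 \cdot 2 n = 6 - 8 n$)
$b{\left(8 \right)} + 30 \left(-37\right) = \left(6 - 64\right) + 30 \left(-37\right) = \left(6 - 64\right) - 1110 = -58 - 1110 = -1168$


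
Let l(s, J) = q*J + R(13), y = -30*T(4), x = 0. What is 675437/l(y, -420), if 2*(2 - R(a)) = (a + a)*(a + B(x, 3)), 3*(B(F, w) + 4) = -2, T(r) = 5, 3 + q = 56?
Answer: -2026311/67099 ≈ -30.199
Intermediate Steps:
q = 53 (q = -3 + 56 = 53)
B(F, w) = -14/3 (B(F, w) = -4 + (⅓)*(-2) = -4 - ⅔ = -14/3)
R(a) = 2 - a*(-14/3 + a) (R(a) = 2 - (a + a)*(a - 14/3)/2 = 2 - 2*a*(-14/3 + a)/2 = 2 - a*(-14/3 + a))
y = -150 (y = -30*5 = -150)
l(s, J) = -319/3 + 53*J (l(s, J) = 53*J + (2 - 1*13² + (14/3)*13) = 53*J + (2 - 1*169 + 182/3) = 53*J + (2 - 169 + 182/3) = 53*J - 319/3 = -319/3 + 53*J)
675437/l(y, -420) = 675437/(-319/3 + 53*(-420)) = 675437/(-319/3 - 22260) = 675437/(-67099/3) = 675437*(-3/67099) = -2026311/67099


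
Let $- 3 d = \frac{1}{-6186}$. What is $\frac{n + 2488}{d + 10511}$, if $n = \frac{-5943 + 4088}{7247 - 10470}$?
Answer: $\frac{7834092678}{33088868263} \approx 0.23676$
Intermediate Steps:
$d = \frac{1}{18558}$ ($d = - \frac{1}{3 \left(-6186\right)} = \left(- \frac{1}{3}\right) \left(- \frac{1}{6186}\right) = \frac{1}{18558} \approx 5.3885 \cdot 10^{-5}$)
$n = \frac{1855}{3223}$ ($n = - \frac{1855}{-3223} = \left(-1855\right) \left(- \frac{1}{3223}\right) = \frac{1855}{3223} \approx 0.57555$)
$\frac{n + 2488}{d + 10511} = \frac{\frac{1855}{3223} + 2488}{\frac{1}{18558} + 10511} = \frac{8020679}{3223 \cdot \frac{195063139}{18558}} = \frac{8020679}{3223} \cdot \frac{18558}{195063139} = \frac{7834092678}{33088868263}$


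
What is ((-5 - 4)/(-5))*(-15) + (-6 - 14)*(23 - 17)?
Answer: -147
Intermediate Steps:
((-5 - 4)/(-5))*(-15) + (-6 - 14)*(23 - 17) = -⅕*(-9)*(-15) - 20*6 = (9/5)*(-15) - 120 = -27 - 120 = -147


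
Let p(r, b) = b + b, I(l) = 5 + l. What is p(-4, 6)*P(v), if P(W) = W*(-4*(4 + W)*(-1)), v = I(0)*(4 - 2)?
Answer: 6720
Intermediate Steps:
p(r, b) = 2*b
v = 10 (v = (5 + 0)*(4 - 2) = 5*2 = 10)
P(W) = W*(16 + 4*W) (P(W) = W*((-16 - 4*W)*(-1)) = W*(16 + 4*W))
p(-4, 6)*P(v) = (2*6)*(4*10*(4 + 10)) = 12*(4*10*14) = 12*560 = 6720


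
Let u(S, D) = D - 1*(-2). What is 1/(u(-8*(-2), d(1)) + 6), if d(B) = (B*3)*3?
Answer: 1/17 ≈ 0.058824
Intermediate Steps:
d(B) = 9*B (d(B) = (3*B)*3 = 9*B)
u(S, D) = 2 + D (u(S, D) = D + 2 = 2 + D)
1/(u(-8*(-2), d(1)) + 6) = 1/((2 + 9*1) + 6) = 1/((2 + 9) + 6) = 1/(11 + 6) = 1/17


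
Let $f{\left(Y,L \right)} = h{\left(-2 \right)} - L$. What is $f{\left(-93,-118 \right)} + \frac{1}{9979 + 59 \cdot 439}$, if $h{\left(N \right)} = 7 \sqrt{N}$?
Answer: $\frac{4233841}{35880} + 7 i \sqrt{2} \approx 118.0 + 9.8995 i$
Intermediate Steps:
$f{\left(Y,L \right)} = - L + 7 i \sqrt{2}$ ($f{\left(Y,L \right)} = 7 \sqrt{-2} - L = 7 i \sqrt{2} - L = - L + 7 i \sqrt{2}$)
$f{\left(-93,-118 \right)} + \frac{1}{9979 + 59 \cdot 439} = \left(\left(-1\right) \left(-118\right) + 7 i \sqrt{2}\right) + \frac{1}{9979 + 59 \cdot 439} = \left(118 + 7 i \sqrt{2}\right) + \frac{1}{9979 + 25901} = \left(118 + 7 i \sqrt{2}\right) + \frac{1}{35880} = \frac{4233841}{35880} + 7 i \sqrt{2}$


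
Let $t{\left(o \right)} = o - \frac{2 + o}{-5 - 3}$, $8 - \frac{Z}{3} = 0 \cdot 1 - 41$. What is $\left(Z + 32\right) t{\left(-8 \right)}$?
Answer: $- \frac{6265}{4} \approx -1566.3$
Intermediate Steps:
$Z = 147$ ($Z = 24 - 3 \left(0 \cdot 1 - 41\right) = 24 - 3 \left(0 - 41\right) = 24 - -123 = 24 + 123 = 147$)
$t{\left(o \right)} = \frac{1}{4} + \frac{9 o}{8}$ ($t{\left(o \right)} = o - \frac{2 + o}{-8} = o - \left(2 + o\right) \left(- \frac{1}{8}\right) = o - \left(- \frac{1}{4} - \frac{o}{8}\right) = o + \left(\frac{1}{4} + \frac{o}{8}\right) = \frac{1}{4} + \frac{9 o}{8}$)
$\left(Z + 32\right) t{\left(-8 \right)} = \left(147 + 32\right) \left(\frac{1}{4} + \frac{9}{8} \left(-8\right)\right) = 179 \left(\frac{1}{4} - 9\right) = 179 \left(- \frac{35}{4}\right) = - \frac{6265}{4}$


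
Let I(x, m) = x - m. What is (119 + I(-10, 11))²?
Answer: 9604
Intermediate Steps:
(119 + I(-10, 11))² = (119 + (-10 - 1*11))² = (119 + (-10 - 11))² = (119 - 21)² = 98² = 9604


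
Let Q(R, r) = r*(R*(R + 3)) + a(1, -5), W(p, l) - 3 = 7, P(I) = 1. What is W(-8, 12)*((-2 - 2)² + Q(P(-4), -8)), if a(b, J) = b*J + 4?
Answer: -170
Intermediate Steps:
a(b, J) = 4 + J*b (a(b, J) = J*b + 4 = 4 + J*b)
W(p, l) = 10 (W(p, l) = 3 + 7 = 10)
Q(R, r) = -1 + R*r*(3 + R) (Q(R, r) = r*(R*(R + 3)) + (4 - 5*1) = r*(R*(3 + R)) + (4 - 5) = R*r*(3 + R) - 1 = -1 + R*r*(3 + R))
W(-8, 12)*((-2 - 2)² + Q(P(-4), -8)) = 10*((-2 - 2)² + (-1 - 8*1² + 3*1*(-8))) = 10*((-4)² + (-1 - 8*1 - 24)) = 10*(16 + (-1 - 8 - 24)) = 10*(16 - 33) = 10*(-17) = -170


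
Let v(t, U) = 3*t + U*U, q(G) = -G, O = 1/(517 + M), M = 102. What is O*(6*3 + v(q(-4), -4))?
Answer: 46/619 ≈ 0.074313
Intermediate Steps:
O = 1/619 (O = 1/(517 + 102) = 1/619 ≈ 0.0016155)
v(t, U) = U² + 3*t (v(t, U) = 3*t + U² = U² + 3*t)
O*(6*3 + v(q(-4), -4)) = (6*3 + ((-4)² + 3*(-1*(-4))))/619 = (18 + (16 + 3*4))/619 = (18 + (16 + 12))/619 = (18 + 28)/619 = (1/619)*46 = 46/619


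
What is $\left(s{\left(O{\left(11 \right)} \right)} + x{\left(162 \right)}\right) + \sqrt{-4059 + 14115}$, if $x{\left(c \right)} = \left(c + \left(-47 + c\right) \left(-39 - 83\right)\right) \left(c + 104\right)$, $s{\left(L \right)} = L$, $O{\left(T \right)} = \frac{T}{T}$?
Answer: $-3688887 + 2 \sqrt{2514} \approx -3.6888 \cdot 10^{6}$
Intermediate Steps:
$O{\left(T \right)} = 1$
$x{\left(c \right)} = \left(104 + c\right) \left(5734 - 121 c\right)$ ($x{\left(c \right)} = \left(c + \left(-47 + c\right) \left(-122\right)\right) \left(104 + c\right) = \left(c - \left(-5734 + 122 c\right)\right) \left(104 + c\right) = \left(5734 - 121 c\right) \left(104 + c\right) = \left(104 + c\right) \left(5734 - 121 c\right)$)
$\left(s{\left(O{\left(11 \right)} \right)} + x{\left(162 \right)}\right) + \sqrt{-4059 + 14115} = \left(1 - \left(513364 + 3175524\right)\right) + \sqrt{-4059 + 14115} = \left(1 - 3688888\right) + \sqrt{10056} = \left(1 - 3688888\right) + 2 \sqrt{2514} = -3688887 + 2 \sqrt{2514}$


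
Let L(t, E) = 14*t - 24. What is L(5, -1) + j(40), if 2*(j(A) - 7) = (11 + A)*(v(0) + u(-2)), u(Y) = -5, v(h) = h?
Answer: -149/2 ≈ -74.500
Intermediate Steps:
L(t, E) = -24 + 14*t
j(A) = -41/2 - 5*A/2 (j(A) = 7 + ((11 + A)*(0 - 5))/2 = 7 + ((11 + A)*(-5))/2 = 7 + (-55 - 5*A)/2 = 7 + (-55/2 - 5*A/2) = -41/2 - 5*A/2)
L(5, -1) + j(40) = (-24 + 14*5) + (-41/2 - 5/2*40) = (-24 + 70) + (-41/2 - 100) = 46 - 241/2 = -149/2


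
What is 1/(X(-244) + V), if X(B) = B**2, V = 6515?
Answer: 1/66051 ≈ 1.5140e-5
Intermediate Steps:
1/(X(-244) + V) = 1/((-244)**2 + 6515) = 1/(59536 + 6515) = 1/66051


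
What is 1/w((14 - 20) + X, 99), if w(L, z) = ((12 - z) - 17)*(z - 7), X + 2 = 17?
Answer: -1/9568 ≈ -0.00010451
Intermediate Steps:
X = 15 (X = -2 + 17 = 15)
w(L, z) = (-7 + z)*(-5 - z) (w(L, z) = (-5 - z)*(-7 + z) = (-7 + z)*(-5 - z))
1/w((14 - 20) + X, 99) = 1/(35 - 1*99**2 + 2*99) = 1/(35 - 1*9801 + 198) = 1/(35 - 9801 + 198) = 1/(-9568) = -1/9568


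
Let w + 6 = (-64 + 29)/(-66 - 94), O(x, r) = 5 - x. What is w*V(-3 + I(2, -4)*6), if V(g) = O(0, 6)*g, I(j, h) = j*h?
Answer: 47175/32 ≈ 1474.2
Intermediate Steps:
I(j, h) = h*j
w = -185/32 (w = -6 + (-64 + 29)/(-66 - 94) = -6 - 35/(-160) = -6 - 35*(-1/160) = -6 + 7/32 = -185/32 ≈ -5.7813)
V(g) = 5*g (V(g) = (5 - 1*0)*g = (5 + 0)*g = 5*g)
w*V(-3 + I(2, -4)*6) = -925*(-3 - 4*2*6)/32 = -925*(-3 - 8*6)/32 = -925*(-3 - 48)/32 = -925*(-51)/32 = -185/32*(-255) = 47175/32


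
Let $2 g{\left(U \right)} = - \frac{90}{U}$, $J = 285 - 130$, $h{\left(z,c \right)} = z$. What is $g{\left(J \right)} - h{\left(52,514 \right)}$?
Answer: $- \frac{1621}{31} \approx -52.29$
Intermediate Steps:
$J = 155$ ($J = 285 - 130 = 155$)
$g{\left(U \right)} = - \frac{45}{U}$ ($g{\left(U \right)} = \frac{\left(-90\right) \frac{1}{U}}{2} = - \frac{45}{U}$)
$g{\left(J \right)} - h{\left(52,514 \right)} = - \frac{45}{155} - 52 = \left(-45\right) \frac{1}{155} - 52 = - \frac{9}{31} - 52 = - \frac{1621}{31}$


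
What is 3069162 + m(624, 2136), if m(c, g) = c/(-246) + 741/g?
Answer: 89594913183/29192 ≈ 3.0692e+6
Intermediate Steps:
m(c, g) = 741/g - c/246 (m(c, g) = c*(-1/246) + 741/g = -c/246 + 741/g = 741/g - c/246)
3069162 + m(624, 2136) = 3069162 + (741/2136 - 1/246*624) = 3069162 + (741*(1/2136) - 104/41) = 3069162 + (247/712 - 104/41) = 3069162 - 63921/29192 = 89594913183/29192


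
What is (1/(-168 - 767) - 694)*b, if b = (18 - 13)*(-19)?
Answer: 12328929/187 ≈ 65930.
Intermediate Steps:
b = -95 (b = 5*(-19) = -95)
(1/(-168 - 767) - 694)*b = (1/(-168 - 767) - 694)*(-95) = (1/(-935) - 694)*(-95) = (-1/935 - 694)*(-95) = -648891/935*(-95) = 12328929/187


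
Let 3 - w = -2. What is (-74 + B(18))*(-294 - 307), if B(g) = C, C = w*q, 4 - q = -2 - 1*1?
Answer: 23439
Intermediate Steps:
w = 5 (w = 3 - 1*(-2) = 3 + 2 = 5)
q = 7 (q = 4 - (-2 - 1*1) = 4 - (-2 - 1) = 4 - 1*(-3) = 4 + 3 = 7)
C = 35 (C = 5*7 = 35)
B(g) = 35
(-74 + B(18))*(-294 - 307) = (-74 + 35)*(-294 - 307) = -39*(-601) = 23439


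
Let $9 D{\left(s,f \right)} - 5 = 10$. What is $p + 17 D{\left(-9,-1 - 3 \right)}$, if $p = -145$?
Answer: $- \frac{350}{3} \approx -116.67$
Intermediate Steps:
$D{\left(s,f \right)} = \frac{5}{3}$ ($D{\left(s,f \right)} = \frac{5}{9} + \frac{1}{9} \cdot 10 = \frac{5}{9} + \frac{10}{9} = \frac{5}{3}$)
$p + 17 D{\left(-9,-1 - 3 \right)} = -145 + 17 \cdot \frac{5}{3} = -145 + \frac{85}{3} = - \frac{350}{3}$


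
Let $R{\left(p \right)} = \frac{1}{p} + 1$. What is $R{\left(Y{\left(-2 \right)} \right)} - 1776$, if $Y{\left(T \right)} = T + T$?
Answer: $- \frac{7101}{4} \approx -1775.3$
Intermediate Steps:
$Y{\left(T \right)} = 2 T$
$R{\left(p \right)} = 1 + \frac{1}{p}$
$R{\left(Y{\left(-2 \right)} \right)} - 1776 = \frac{1 + 2 \left(-2\right)}{2 \left(-2\right)} - 1776 = \frac{1 - 4}{-4} - 1776 = \left(- \frac{1}{4}\right) \left(-3\right) - 1776 = \frac{3}{4} - 1776 = - \frac{7101}{4}$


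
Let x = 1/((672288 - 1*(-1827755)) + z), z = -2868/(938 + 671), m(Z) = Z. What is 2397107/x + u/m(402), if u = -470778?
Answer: 646048965916774944/107803 ≈ 5.9929e+12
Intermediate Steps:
z = -2868/1609 ≈ -1.7825
x = 1609/4022566319 (x = 1/((672288 - 1*(-1827755)) - 2868/1609) = 1/((672288 + 1827755) - 2868/1609) = 1/(2500043 - 2868/1609) = 1/(4022566319/1609) = 1609/4022566319 ≈ 3.9999e-7)
2397107/x + u/m(402) = 2397107/(1609/4022566319) - 470778/402 = 2397107*(4022566319/1609) - 470778*1/402 = 9642521881239133/1609 - 78463/67 = 646048965916774944/107803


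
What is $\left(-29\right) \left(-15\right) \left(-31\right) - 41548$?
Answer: $-55033$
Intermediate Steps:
$\left(-29\right) \left(-15\right) \left(-31\right) - 41548 = 435 \left(-31\right) - 41548 = -13485 - 41548 = -55033$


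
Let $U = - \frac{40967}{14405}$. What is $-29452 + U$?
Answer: $- \frac{424297027}{14405} \approx -29455.0$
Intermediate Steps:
$U = - \frac{40967}{14405}$ ($U = \left(-40967\right) \frac{1}{14405} = - \frac{40967}{14405} \approx -2.8439$)
$-29452 + U = -29452 - \frac{40967}{14405} = - \frac{424297027}{14405}$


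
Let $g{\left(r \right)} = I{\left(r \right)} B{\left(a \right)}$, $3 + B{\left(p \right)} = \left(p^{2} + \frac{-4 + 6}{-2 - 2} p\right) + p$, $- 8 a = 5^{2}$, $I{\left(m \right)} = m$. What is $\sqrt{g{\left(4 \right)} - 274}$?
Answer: $\frac{i \sqrt{4051}}{4} \approx 15.912 i$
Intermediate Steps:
$a = - \frac{25}{8}$ ($a = - \frac{5^{2}}{8} = \left(- \frac{1}{8}\right) 25 = - \frac{25}{8} \approx -3.125$)
$B{\left(p \right)} = -3 + p^{2} + \frac{p}{2}$ ($B{\left(p \right)} = -3 + \left(\left(p^{2} + \frac{-4 + 6}{-2 - 2} p\right) + p\right) = -3 + \left(\left(p^{2} + \frac{2}{-4} p\right) + p\right) = -3 + \left(\left(p^{2} + 2 \left(- \frac{1}{4}\right) p\right) + p\right) = -3 + \left(\left(p^{2} - \frac{p}{2}\right) + p\right) = -3 + \left(p^{2} + \frac{p}{2}\right) = -3 + p^{2} + \frac{p}{2}$)
$g{\left(r \right)} = \frac{333 r}{64}$ ($g{\left(r \right)} = r \left(-3 + \left(- \frac{25}{8}\right)^{2} + \frac{1}{2} \left(- \frac{25}{8}\right)\right) = r \left(-3 + \frac{625}{64} - \frac{25}{16}\right) = r \frac{333}{64} = \frac{333 r}{64}$)
$\sqrt{g{\left(4 \right)} - 274} = \sqrt{\frac{333}{64} \cdot 4 - 274} = \sqrt{\frac{333}{16} - 274} = \sqrt{- \frac{4051}{16}} = \frac{i \sqrt{4051}}{4}$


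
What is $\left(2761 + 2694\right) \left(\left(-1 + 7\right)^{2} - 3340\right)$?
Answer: $-18023320$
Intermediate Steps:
$\left(2761 + 2694\right) \left(\left(-1 + 7\right)^{2} - 3340\right) = 5455 \left(6^{2} - 3340\right) = 5455 \left(36 - 3340\right) = 5455 \left(-3304\right) = -18023320$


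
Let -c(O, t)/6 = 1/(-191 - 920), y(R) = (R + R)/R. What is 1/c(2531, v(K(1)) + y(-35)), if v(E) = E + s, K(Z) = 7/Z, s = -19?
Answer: 1111/6 ≈ 185.17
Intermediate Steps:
v(E) = -19 + E (v(E) = E - 19 = -19 + E)
y(R) = 2 (y(R) = (2*R)/R = 2)
c(O, t) = 6/1111 (c(O, t) = -6/(-191 - 920) = -6/(-1111) = -6*(-1/1111) = 6/1111)
1/c(2531, v(K(1)) + y(-35)) = 1/(6/1111) = 1111/6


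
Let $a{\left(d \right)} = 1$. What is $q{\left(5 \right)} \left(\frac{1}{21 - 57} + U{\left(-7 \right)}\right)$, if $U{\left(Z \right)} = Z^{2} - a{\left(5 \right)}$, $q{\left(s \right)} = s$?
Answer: $\frac{8635}{36} \approx 239.86$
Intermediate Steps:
$U{\left(Z \right)} = -1 + Z^{2}$ ($U{\left(Z \right)} = Z^{2} - 1 = -1 + Z^{2}$)
$q{\left(5 \right)} \left(\frac{1}{21 - 57} + U{\left(-7 \right)}\right) = 5 \left(\frac{1}{21 - 57} - \left(1 - \left(-7\right)^{2}\right)\right) = 5 \left(\frac{1}{-36} + \left(-1 + 49\right)\right) = 5 \left(- \frac{1}{36} + 48\right) = 5 \cdot \frac{1727}{36} = \frac{8635}{36}$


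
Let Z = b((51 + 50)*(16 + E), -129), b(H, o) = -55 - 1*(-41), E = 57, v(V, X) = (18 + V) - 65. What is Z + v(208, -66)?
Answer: 147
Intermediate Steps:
v(V, X) = -47 + V
b(H, o) = -14 (b(H, o) = -55 + 41 = -14)
Z = -14
Z + v(208, -66) = -14 + (-47 + 208) = -14 + 161 = 147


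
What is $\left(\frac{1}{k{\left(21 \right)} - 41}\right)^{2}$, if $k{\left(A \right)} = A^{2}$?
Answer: $\frac{1}{160000} \approx 6.25 \cdot 10^{-6}$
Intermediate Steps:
$\left(\frac{1}{k{\left(21 \right)} - 41}\right)^{2} = \left(\frac{1}{21^{2} - 41}\right)^{2} = \left(\frac{1}{441 - 41}\right)^{2} = \left(\frac{1}{400}\right)^{2} = \frac{1}{160000}$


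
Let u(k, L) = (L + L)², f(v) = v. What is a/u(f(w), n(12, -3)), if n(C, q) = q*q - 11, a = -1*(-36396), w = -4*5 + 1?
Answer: 9099/4 ≈ 2274.8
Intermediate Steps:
w = -19 (w = -20 + 1 = -19)
a = 36396
n(C, q) = -11 + q² (n(C, q) = q² - 11 = -11 + q²)
u(k, L) = 4*L² (u(k, L) = (2*L)² = 4*L²)
a/u(f(w), n(12, -3)) = 36396/((4*(-11 + (-3)²)²)) = 36396/((4*(-11 + 9)²)) = 36396/((4*(-2)²)) = 36396/((4*4)) = 36396/16 = 36396*(1/16) = 9099/4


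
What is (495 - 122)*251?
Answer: 93623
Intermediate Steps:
(495 - 122)*251 = 373*251 = 93623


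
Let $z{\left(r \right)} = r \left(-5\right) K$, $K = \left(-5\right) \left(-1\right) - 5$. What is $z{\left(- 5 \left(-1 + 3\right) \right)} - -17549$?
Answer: $17549$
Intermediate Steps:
$K = 0$ ($K = 5 - 5 = 0$)
$z{\left(r \right)} = 0$ ($z{\left(r \right)} = r \left(-5\right) 0 = - 5 r 0 = 0$)
$z{\left(- 5 \left(-1 + 3\right) \right)} - -17549 = 0 - -17549 = 0 + 17549 = 17549$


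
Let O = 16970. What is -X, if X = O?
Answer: -16970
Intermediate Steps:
X = 16970
-X = -1*16970 = -16970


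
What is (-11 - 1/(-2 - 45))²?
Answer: 266256/2209 ≈ 120.53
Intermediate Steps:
(-11 - 1/(-2 - 45))² = (-11 - 1/(-47))² = (-11 - 1*(-1/47))² = (-11 + 1/47)² = (-516/47)² = 266256/2209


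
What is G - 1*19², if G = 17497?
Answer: 17136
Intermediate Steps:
G - 1*19² = 17497 - 1*19² = 17497 - 1*361 = 17497 - 361 = 17136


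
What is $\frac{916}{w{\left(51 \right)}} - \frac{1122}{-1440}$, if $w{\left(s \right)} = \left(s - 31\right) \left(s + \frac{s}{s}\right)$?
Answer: $\frac{5179}{3120} \approx 1.6599$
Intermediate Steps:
$w{\left(s \right)} = \left(1 + s\right) \left(-31 + s\right)$ ($w{\left(s \right)} = \left(-31 + s\right) \left(s + 1\right) = \left(-31 + s\right) \left(1 + s\right) = \left(1 + s\right) \left(-31 + s\right)$)
$\frac{916}{w{\left(51 \right)}} - \frac{1122}{-1440} = \frac{916}{-31 + 51^{2} - 1530} - \frac{1122}{-1440} = \frac{916}{-31 + 2601 - 1530} - - \frac{187}{240} = \frac{916}{1040} + \frac{187}{240} = 916 \cdot \frac{1}{1040} + \frac{187}{240} = \frac{229}{260} + \frac{187}{240} = \frac{5179}{3120}$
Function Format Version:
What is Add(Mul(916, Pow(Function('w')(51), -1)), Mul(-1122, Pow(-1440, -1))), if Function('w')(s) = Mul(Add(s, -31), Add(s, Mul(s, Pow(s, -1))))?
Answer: Rational(5179, 3120) ≈ 1.6599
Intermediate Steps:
Function('w')(s) = Mul(Add(1, s), Add(-31, s)) (Function('w')(s) = Mul(Add(-31, s), Add(s, 1)) = Mul(Add(-31, s), Add(1, s)) = Mul(Add(1, s), Add(-31, s)))
Add(Mul(916, Pow(Function('w')(51), -1)), Mul(-1122, Pow(-1440, -1))) = Add(Mul(916, Pow(Add(-31, Pow(51, 2), Mul(-30, 51)), -1)), Mul(-1122, Pow(-1440, -1))) = Add(Mul(916, Pow(Add(-31, 2601, -1530), -1)), Mul(-1122, Rational(-1, 1440))) = Add(Mul(916, Pow(1040, -1)), Rational(187, 240)) = Add(Mul(916, Rational(1, 1040)), Rational(187, 240)) = Add(Rational(229, 260), Rational(187, 240)) = Rational(5179, 3120)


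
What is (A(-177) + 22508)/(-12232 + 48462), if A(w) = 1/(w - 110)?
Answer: 1291959/2079602 ≈ 0.62125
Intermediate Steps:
A(w) = 1/(-110 + w)
(A(-177) + 22508)/(-12232 + 48462) = (1/(-110 - 177) + 22508)/(-12232 + 48462) = (1/(-287) + 22508)/36230 = (-1/287 + 22508)*(1/36230) = (6459795/287)*(1/36230) = 1291959/2079602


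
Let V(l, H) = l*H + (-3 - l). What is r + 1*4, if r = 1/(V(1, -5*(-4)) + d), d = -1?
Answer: 61/15 ≈ 4.0667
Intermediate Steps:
V(l, H) = -3 - l + H*l (V(l, H) = H*l + (-3 - l) = -3 - l + H*l)
r = 1/15 (r = 1/((-3 - 1*1 - 5*(-4)*1) - 1) = 1/((-3 - 1 + 20*1) - 1) = 1/((-3 - 1 + 20) - 1) = 1/(16 - 1) = 1/15 ≈ 0.066667)
r + 1*4 = 1/15 + 1*4 = 1/15 + 4 = 61/15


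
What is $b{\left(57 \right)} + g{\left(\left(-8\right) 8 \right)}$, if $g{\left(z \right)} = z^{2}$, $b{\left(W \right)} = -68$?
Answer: $4028$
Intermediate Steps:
$b{\left(57 \right)} + g{\left(\left(-8\right) 8 \right)} = -68 + \left(\left(-8\right) 8\right)^{2} = -68 + \left(-64\right)^{2} = -68 + 4096 = 4028$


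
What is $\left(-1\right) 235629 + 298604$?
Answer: $62975$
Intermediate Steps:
$\left(-1\right) 235629 + 298604 = -235629 + 298604 = 62975$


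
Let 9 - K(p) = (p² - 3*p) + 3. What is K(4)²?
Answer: 4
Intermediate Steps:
K(p) = 6 - p² + 3*p (K(p) = 9 - ((p² - 3*p) + 3) = 9 - (3 + p² - 3*p) = 9 + (-3 - p² + 3*p) = 6 - p² + 3*p)
K(4)² = (6 - 1*4² + 3*4)² = (6 - 1*16 + 12)² = (6 - 16 + 12)² = 2² = 4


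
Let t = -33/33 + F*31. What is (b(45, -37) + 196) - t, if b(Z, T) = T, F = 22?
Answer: -522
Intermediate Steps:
t = 681 (t = -33/33 + 22*31 = -33*1/33 + 682 = -1 + 682 = 681)
(b(45, -37) + 196) - t = (-37 + 196) - 1*681 = 159 - 681 = -522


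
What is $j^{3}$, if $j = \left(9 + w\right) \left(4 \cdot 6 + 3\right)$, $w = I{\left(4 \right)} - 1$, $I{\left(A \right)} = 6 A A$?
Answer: $22140698112$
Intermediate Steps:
$I{\left(A \right)} = 6 A^{2}$
$w = 95$ ($w = 6 \cdot 4^{2} - 1 = 6 \cdot 16 - 1 = 96 - 1 = 95$)
$j = 2808$ ($j = \left(9 + 95\right) \left(4 \cdot 6 + 3\right) = 104 \left(24 + 3\right) = 104 \cdot 27 = 2808$)
$j^{3} = 2808^{3} = 22140698112$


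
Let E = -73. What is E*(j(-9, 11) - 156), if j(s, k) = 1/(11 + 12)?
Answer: 261851/23 ≈ 11385.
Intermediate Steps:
j(s, k) = 1/23
E*(j(-9, 11) - 156) = -73*(1/23 - 156) = -73*(-3587/23) = 261851/23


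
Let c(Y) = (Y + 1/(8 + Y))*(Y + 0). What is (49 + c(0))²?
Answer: 2401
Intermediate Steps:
c(Y) = Y*(Y + 1/(8 + Y)) (c(Y) = (Y + 1/(8 + Y))*Y = Y*(Y + 1/(8 + Y)))
(49 + c(0))² = (49 + 0*(1 + 0² + 8*0)/(8 + 0))² = (49 + 0*(1 + 0 + 0)/8)² = (49 + 0*(⅛)*1)² = (49 + 0)² = 49² = 2401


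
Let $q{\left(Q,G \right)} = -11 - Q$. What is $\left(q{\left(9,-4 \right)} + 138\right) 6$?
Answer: $708$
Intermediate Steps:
$\left(q{\left(9,-4 \right)} + 138\right) 6 = \left(\left(-11 - 9\right) + 138\right) 6 = \left(-20 + 138\right) 6 = 118 \cdot 6 = 708$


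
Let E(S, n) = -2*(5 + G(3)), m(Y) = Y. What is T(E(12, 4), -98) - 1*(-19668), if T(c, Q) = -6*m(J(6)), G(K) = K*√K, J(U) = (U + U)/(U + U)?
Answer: 19662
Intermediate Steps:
J(U) = 1 (J(U) = (2*U)/((2*U)) = (2*U)*(1/(2*U)) = 1)
G(K) = K^(3/2)
E(S, n) = -10 - 6*√3 (E(S, n) = -2*(5 + 3^(3/2)) = -2*(5 + 3*√3) = -10 - 6*√3)
T(c, Q) = -6 (T(c, Q) = -6*1 = -6)
T(E(12, 4), -98) - 1*(-19668) = -6 - 1*(-19668) = -6 + 19668 = 19662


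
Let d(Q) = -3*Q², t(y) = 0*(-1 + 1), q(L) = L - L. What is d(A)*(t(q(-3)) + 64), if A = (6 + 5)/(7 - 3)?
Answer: -1452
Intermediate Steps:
q(L) = 0
t(y) = 0 (t(y) = 0*0 = 0)
A = 11/4 ≈ 2.7500
d(A)*(t(q(-3)) + 64) = (-3*(11/4)²)*(0 + 64) = -3*121/16*64 = -363/16*64 = -1452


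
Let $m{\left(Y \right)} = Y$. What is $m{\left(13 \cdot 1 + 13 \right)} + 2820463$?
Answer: $2820489$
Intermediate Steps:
$m{\left(13 \cdot 1 + 13 \right)} + 2820463 = \left(13 \cdot 1 + 13\right) + 2820463 = \left(13 + 13\right) + 2820463 = 26 + 2820463 = 2820489$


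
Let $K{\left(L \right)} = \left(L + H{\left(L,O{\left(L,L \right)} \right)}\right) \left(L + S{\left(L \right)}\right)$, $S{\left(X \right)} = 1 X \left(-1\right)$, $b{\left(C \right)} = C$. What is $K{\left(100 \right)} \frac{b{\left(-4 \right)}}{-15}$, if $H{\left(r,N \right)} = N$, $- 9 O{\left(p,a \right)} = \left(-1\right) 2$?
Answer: $0$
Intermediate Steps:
$O{\left(p,a \right)} = \frac{2}{9}$ ($O{\left(p,a \right)} = - \frac{\left(-1\right) 2}{9} = \left(- \frac{1}{9}\right) \left(-2\right) = \frac{2}{9}$)
$S{\left(X \right)} = - X$ ($S{\left(X \right)} = X \left(-1\right) = - X$)
$K{\left(L \right)} = 0$ ($K{\left(L \right)} = \left(L + \frac{2}{9}\right) \left(L - L\right) = \left(\frac{2}{9} + L\right) 0 = 0$)
$K{\left(100 \right)} \frac{b{\left(-4 \right)}}{-15} = 0 \left(- \frac{4}{-15}\right) = 0 \left(\left(-4\right) \left(- \frac{1}{15}\right)\right) = 0 \cdot \frac{4}{15} = 0$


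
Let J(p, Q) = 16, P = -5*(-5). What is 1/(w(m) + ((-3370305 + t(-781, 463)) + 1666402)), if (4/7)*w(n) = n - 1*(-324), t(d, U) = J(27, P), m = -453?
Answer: -4/6816451 ≈ -5.8682e-7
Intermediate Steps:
P = 25
t(d, U) = 16
w(n) = 567 + 7*n/4 (w(n) = 7*(n - 1*(-324))/4 = 7*(n + 324)/4 = 7*(324 + n)/4 = 567 + 7*n/4)
1/(w(m) + ((-3370305 + t(-781, 463)) + 1666402)) = 1/((567 + (7/4)*(-453)) + ((-3370305 + 16) + 1666402)) = 1/((567 - 3171/4) + (-3370289 + 1666402)) = 1/(-903/4 - 1703887) = 1/(-6816451/4) = -4/6816451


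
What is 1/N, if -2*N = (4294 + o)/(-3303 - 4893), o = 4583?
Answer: 5464/2959 ≈ 1.8466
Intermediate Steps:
N = 2959/5464 (N = -(4294 + 4583)/(2*(-3303 - 4893)) = -8877/(2*(-8196)) = -8877*(-1)/(2*8196) = -½*(-2959/2732) = 2959/5464 ≈ 0.54154)
1/N = 1/(2959/5464) = 5464/2959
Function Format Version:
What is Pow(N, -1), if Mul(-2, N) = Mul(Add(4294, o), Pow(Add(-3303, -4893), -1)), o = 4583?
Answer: Rational(5464, 2959) ≈ 1.8466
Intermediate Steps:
N = Rational(2959, 5464) (N = Mul(Rational(-1, 2), Mul(Add(4294, 4583), Pow(Add(-3303, -4893), -1))) = Mul(Rational(-1, 2), Mul(8877, Pow(-8196, -1))) = Mul(Rational(-1, 2), Mul(8877, Rational(-1, 8196))) = Mul(Rational(-1, 2), Rational(-2959, 2732)) = Rational(2959, 5464) ≈ 0.54154)
Pow(N, -1) = Pow(Rational(2959, 5464), -1) = Rational(5464, 2959)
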